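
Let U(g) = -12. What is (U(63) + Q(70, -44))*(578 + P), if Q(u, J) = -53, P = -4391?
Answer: 247845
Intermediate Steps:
(U(63) + Q(70, -44))*(578 + P) = (-12 - 53)*(578 - 4391) = -65*(-3813) = 247845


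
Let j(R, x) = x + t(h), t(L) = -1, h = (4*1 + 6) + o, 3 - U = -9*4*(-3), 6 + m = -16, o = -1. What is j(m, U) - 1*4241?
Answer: -4347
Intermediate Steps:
m = -22 (m = -6 - 16 = -22)
U = -105 (U = 3 - (-9*4)*(-3) = 3 - (-3*12)*(-3) = 3 - (-36)*(-3) = 3 - 1*108 = 3 - 108 = -105)
h = 9 (h = (4*1 + 6) - 1 = (4 + 6) - 1 = 10 - 1 = 9)
j(R, x) = -1 + x (j(R, x) = x - 1 = -1 + x)
j(m, U) - 1*4241 = (-1 - 105) - 1*4241 = -106 - 4241 = -4347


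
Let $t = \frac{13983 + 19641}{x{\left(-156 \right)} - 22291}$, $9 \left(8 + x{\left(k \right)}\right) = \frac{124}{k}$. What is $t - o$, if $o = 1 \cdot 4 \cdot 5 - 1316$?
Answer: $\frac{2532991014}{1956745} \approx 1294.5$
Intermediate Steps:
$x{\left(k \right)} = -8 + \frac{124}{9 k}$ ($x{\left(k \right)} = -8 + \frac{124 \frac{1}{k}}{9} = -8 + \frac{124}{9 k}$)
$t = - \frac{2950506}{1956745}$ ($t = \frac{13983 + 19641}{\left(-8 + \frac{124}{9 \left(-156\right)}\right) - 22291} = \frac{33624}{\left(-8 + \frac{124}{9} \left(- \frac{1}{156}\right)\right) - 22291} = \frac{33624}{\left(-8 - \frac{31}{351}\right) - 22291} = \frac{33624}{- \frac{2839}{351} - 22291} = \frac{33624}{- \frac{7826980}{351}} = 33624 \left(- \frac{351}{7826980}\right) = - \frac{2950506}{1956745} \approx -1.5079$)
$o = -1296$ ($o = 4 \cdot 5 - 1316 = 20 - 1316 = -1296$)
$t - o = - \frac{2950506}{1956745} - -1296 = - \frac{2950506}{1956745} + 1296 = \frac{2532991014}{1956745}$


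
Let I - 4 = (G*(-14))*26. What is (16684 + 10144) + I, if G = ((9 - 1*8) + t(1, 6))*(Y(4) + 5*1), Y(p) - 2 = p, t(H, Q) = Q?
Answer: -1196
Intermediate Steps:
Y(p) = 2 + p
G = 77 (G = ((9 - 1*8) + 6)*((2 + 4) + 5*1) = ((9 - 8) + 6)*(6 + 5) = (1 + 6)*11 = 7*11 = 77)
I = -28024 (I = 4 + (77*(-14))*26 = 4 - 1078*26 = 4 - 28028 = -28024)
(16684 + 10144) + I = (16684 + 10144) - 28024 = 26828 - 28024 = -1196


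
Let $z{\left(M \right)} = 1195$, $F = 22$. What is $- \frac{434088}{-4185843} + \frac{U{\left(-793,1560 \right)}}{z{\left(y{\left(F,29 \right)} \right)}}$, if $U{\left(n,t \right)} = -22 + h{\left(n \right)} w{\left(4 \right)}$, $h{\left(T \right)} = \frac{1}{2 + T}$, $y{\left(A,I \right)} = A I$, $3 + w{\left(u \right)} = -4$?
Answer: $\frac{3214350215}{37682353967} \approx 0.085301$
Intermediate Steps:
$w{\left(u \right)} = -7$ ($w{\left(u \right)} = -3 - 4 = -7$)
$U{\left(n,t \right)} = -22 - \frac{7}{2 + n}$ ($U{\left(n,t \right)} = -22 + \frac{1}{2 + n} \left(-7\right) = -22 - \frac{7}{2 + n}$)
$- \frac{434088}{-4185843} + \frac{U{\left(-793,1560 \right)}}{z{\left(y{\left(F,29 \right)} \right)}} = - \frac{434088}{-4185843} + \frac{\frac{1}{2 - 793} \left(-51 - -17446\right)}{1195} = \left(-434088\right) \left(- \frac{1}{4185843}\right) + \frac{-51 + 17446}{-791} \cdot \frac{1}{1195} = \frac{144696}{1395281} + \left(- \frac{1}{791}\right) 17395 \cdot \frac{1}{1195} = \frac{144696}{1395281} - \frac{497}{27007} = \frac{3214350215}{37682353967}$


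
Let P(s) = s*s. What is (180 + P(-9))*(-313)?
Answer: -81693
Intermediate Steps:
P(s) = s²
(180 + P(-9))*(-313) = (180 + (-9)²)*(-313) = (180 + 81)*(-313) = 261*(-313) = -81693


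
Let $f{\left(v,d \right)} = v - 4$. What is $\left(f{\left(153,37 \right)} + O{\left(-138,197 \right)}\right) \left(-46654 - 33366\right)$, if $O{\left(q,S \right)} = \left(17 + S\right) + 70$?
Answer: $-34648660$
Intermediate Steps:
$f{\left(v,d \right)} = -4 + v$ ($f{\left(v,d \right)} = v - 4 = -4 + v$)
$O{\left(q,S \right)} = 87 + S$
$\left(f{\left(153,37 \right)} + O{\left(-138,197 \right)}\right) \left(-46654 - 33366\right) = \left(\left(-4 + 153\right) + \left(87 + 197\right)\right) \left(-46654 - 33366\right) = \left(149 + 284\right) \left(-80020\right) = 433 \left(-80020\right) = -34648660$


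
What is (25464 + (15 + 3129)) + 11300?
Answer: 39908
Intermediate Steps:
(25464 + (15 + 3129)) + 11300 = (25464 + 3144) + 11300 = 28608 + 11300 = 39908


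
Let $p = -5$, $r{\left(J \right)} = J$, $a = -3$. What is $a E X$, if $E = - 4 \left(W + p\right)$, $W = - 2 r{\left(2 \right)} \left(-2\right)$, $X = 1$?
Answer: $36$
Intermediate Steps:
$W = 8$ ($W = \left(-2\right) 2 \left(-2\right) = \left(-4\right) \left(-2\right) = 8$)
$E = -12$ ($E = - 4 \left(8 - 5\right) = \left(-4\right) 3 = -12$)
$a E X = \left(-3\right) \left(-12\right) 1 = 36 \cdot 1 = 36$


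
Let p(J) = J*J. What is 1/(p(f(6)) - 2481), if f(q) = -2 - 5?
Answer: -1/2432 ≈ -0.00041118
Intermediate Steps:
f(q) = -7
p(J) = J²
1/(p(f(6)) - 2481) = 1/((-7)² - 2481) = 1/(49 - 2481) = 1/(-2432) = -1/2432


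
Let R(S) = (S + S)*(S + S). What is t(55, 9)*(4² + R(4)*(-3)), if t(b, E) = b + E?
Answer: -11264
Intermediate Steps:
t(b, E) = E + b
R(S) = 4*S² (R(S) = (2*S)*(2*S) = 4*S²)
t(55, 9)*(4² + R(4)*(-3)) = (9 + 55)*(4² + (4*4²)*(-3)) = 64*(16 + (4*16)*(-3)) = 64*(16 + 64*(-3)) = 64*(16 - 192) = 64*(-176) = -11264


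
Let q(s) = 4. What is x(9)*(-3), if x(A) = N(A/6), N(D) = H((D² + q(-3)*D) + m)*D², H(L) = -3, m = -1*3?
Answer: 81/4 ≈ 20.250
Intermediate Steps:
m = -3
N(D) = -3*D²
x(A) = -A²/12 (x(A) = -3*A²/36 = -A²/12)
x(9)*(-3) = -1/12*9²*(-3) = -1/12*81*(-3) = -27/4*(-3) = 81/4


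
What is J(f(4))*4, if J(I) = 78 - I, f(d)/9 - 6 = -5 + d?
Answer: 132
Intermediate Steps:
f(d) = 9 + 9*d (f(d) = 54 + 9*(-5 + d) = 54 + (-45 + 9*d) = 9 + 9*d)
J(f(4))*4 = (78 - (9 + 9*4))*4 = (78 - (9 + 36))*4 = (78 - 1*45)*4 = (78 - 45)*4 = 33*4 = 132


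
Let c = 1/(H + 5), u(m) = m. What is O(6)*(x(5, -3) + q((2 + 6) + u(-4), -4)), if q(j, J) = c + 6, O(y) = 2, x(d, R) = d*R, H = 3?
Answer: -71/4 ≈ -17.750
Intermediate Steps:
c = 1/8 (c = 1/(3 + 5) = 1/8 ≈ 0.12500)
x(d, R) = R*d
q(j, J) = 49/8 (q(j, J) = 1/8 + 6 = 49/8)
O(6)*(x(5, -3) + q((2 + 6) + u(-4), -4)) = 2*(-3*5 + 49/8) = 2*(-15 + 49/8) = 2*(-71/8) = -71/4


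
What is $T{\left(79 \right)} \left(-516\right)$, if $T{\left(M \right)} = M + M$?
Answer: $-81528$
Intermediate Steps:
$T{\left(M \right)} = 2 M$
$T{\left(79 \right)} \left(-516\right) = 2 \cdot 79 \left(-516\right) = 158 \left(-516\right) = -81528$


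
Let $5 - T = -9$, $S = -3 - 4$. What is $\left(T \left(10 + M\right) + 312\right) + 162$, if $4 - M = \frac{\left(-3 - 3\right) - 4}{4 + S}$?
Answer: $\frac{1870}{3} \approx 623.33$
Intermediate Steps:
$S = -7$
$M = \frac{2}{3}$ ($M = 4 - \frac{\left(-3 - 3\right) - 4}{4 - 7} = 4 - \frac{\left(-3 - 3\right) - 4}{-3} = 4 - \left(-6 - 4\right) \left(- \frac{1}{3}\right) = 4 - \left(-10\right) \left(- \frac{1}{3}\right) = 4 - \frac{10}{3} = \frac{2}{3} \approx 0.66667$)
$T = 14$ ($T = 5 - -9 = 5 + 9 = 14$)
$\left(T \left(10 + M\right) + 312\right) + 162 = \left(14 \left(10 + \frac{2}{3}\right) + 312\right) + 162 = \left(14 \cdot \frac{32}{3} + 312\right) + 162 = \left(\frac{448}{3} + 312\right) + 162 = \frac{1384}{3} + 162 = \frac{1870}{3}$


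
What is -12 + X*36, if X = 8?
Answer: 276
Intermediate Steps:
-12 + X*36 = -12 + 8*36 = -12 + 288 = 276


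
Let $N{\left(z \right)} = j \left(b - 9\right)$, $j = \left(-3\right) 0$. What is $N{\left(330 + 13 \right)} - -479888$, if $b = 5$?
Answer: $479888$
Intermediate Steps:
$j = 0$
$N{\left(z \right)} = 0$ ($N{\left(z \right)} = 0 \left(5 - 9\right) = 0 \left(-4\right) = 0$)
$N{\left(330 + 13 \right)} - -479888 = 0 - -479888 = 0 + 479888 = 479888$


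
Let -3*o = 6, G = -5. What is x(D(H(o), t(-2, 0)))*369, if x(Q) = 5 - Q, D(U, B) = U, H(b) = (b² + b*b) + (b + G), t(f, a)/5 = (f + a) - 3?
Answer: 1476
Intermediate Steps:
t(f, a) = -15 + 5*a + 5*f (t(f, a) = 5*((f + a) - 3) = 5*((a + f) - 3) = 5*(-3 + a + f) = -15 + 5*a + 5*f)
o = -2 (o = -⅓*6 = -2)
H(b) = -5 + b + 2*b² (H(b) = (b² + b*b) + (b - 5) = (b² + b²) + (-5 + b) = 2*b² + (-5 + b) = -5 + b + 2*b²)
x(D(H(o), t(-2, 0)))*369 = (5 - (-5 - 2 + 2*(-2)²))*369 = (5 - (-5 - 2 + 2*4))*369 = (5 - (-5 - 2 + 8))*369 = (5 - 1*1)*369 = (5 - 1)*369 = 4*369 = 1476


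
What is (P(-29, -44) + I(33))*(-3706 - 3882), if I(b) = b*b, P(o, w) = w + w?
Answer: -7595588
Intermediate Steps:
P(o, w) = 2*w
I(b) = b**2
(P(-29, -44) + I(33))*(-3706 - 3882) = (2*(-44) + 33**2)*(-3706 - 3882) = (-88 + 1089)*(-7588) = 1001*(-7588) = -7595588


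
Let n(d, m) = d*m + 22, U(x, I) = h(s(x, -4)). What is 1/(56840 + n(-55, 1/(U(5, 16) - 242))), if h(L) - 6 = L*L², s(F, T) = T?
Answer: 60/3411731 ≈ 1.7586e-5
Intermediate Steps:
h(L) = 6 + L³ (h(L) = 6 + L*L² = 6 + L³)
U(x, I) = -58 (U(x, I) = 6 + (-4)³ = 6 - 64 = -58)
n(d, m) = 22 + d*m
1/(56840 + n(-55, 1/(U(5, 16) - 242))) = 1/(56840 + (22 - 55/(-58 - 242))) = 1/(56840 + (22 - 55/(-300))) = 1/(56840 + (22 - 55*(-1/300))) = 1/(56840 + (22 + 11/60)) = 1/(56840 + 1331/60) = 1/(3411731/60) = 60/3411731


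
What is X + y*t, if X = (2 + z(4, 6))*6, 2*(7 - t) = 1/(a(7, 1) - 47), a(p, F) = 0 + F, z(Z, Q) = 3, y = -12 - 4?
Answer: -1890/23 ≈ -82.174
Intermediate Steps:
y = -16
a(p, F) = F
t = 645/92 (t = 7 - 1/(2*(1 - 47)) = 7 - 1/2/(-46) = 7 - 1/2*(-1/46) = 7 + 1/92 = 645/92 ≈ 7.0109)
X = 30 (X = (2 + 3)*6 = 5*6 = 30)
X + y*t = 30 - 16*645/92 = 30 - 2580/23 = -1890/23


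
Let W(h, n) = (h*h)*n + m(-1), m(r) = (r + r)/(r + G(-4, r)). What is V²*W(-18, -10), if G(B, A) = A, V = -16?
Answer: -829184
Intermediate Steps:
m(r) = 1 (m(r) = (r + r)/(r + r) = (2*r)/((2*r)) = (2*r)*(1/(2*r)) = 1)
W(h, n) = 1 + n*h² (W(h, n) = (h*h)*n + 1 = h²*n + 1 = n*h² + 1 = 1 + n*h²)
V²*W(-18, -10) = (-16)²*(1 - 10*(-18)²) = 256*(1 - 10*324) = 256*(1 - 3240) = 256*(-3239) = -829184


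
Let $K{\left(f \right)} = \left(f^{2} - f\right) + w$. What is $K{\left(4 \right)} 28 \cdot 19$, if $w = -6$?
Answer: $3192$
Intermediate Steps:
$K{\left(f \right)} = -6 + f^{2} - f$ ($K{\left(f \right)} = \left(f^{2} - f\right) - 6 = -6 + f^{2} - f$)
$K{\left(4 \right)} 28 \cdot 19 = \left(-6 + 4^{2} - 4\right) 28 \cdot 19 = \left(-6 + 16 - 4\right) 28 \cdot 19 = 6 \cdot 28 \cdot 19 = 168 \cdot 19 = 3192$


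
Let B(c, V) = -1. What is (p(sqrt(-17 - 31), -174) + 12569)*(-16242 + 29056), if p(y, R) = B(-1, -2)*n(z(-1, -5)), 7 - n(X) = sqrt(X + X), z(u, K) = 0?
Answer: 160969468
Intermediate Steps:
n(X) = 7 - sqrt(2)*sqrt(X) (n(X) = 7 - sqrt(X + X) = 7 - sqrt(2*X) = 7 - sqrt(2)*sqrt(X))
p(y, R) = -7 (p(y, R) = -(7 - sqrt(2)*sqrt(0)) = -(7 - 1*sqrt(2)*0) = -(7 + 0) = -1*7 = -7)
(p(sqrt(-17 - 31), -174) + 12569)*(-16242 + 29056) = (-7 + 12569)*(-16242 + 29056) = 12562*12814 = 160969468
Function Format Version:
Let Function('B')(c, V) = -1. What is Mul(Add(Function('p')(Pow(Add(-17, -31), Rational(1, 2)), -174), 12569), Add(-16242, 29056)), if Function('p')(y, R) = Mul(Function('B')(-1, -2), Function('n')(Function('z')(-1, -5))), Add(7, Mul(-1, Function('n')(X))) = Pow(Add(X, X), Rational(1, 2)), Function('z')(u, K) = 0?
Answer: 160969468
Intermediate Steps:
Function('n')(X) = Add(7, Mul(-1, Pow(2, Rational(1, 2)), Pow(X, Rational(1, 2)))) (Function('n')(X) = Add(7, Mul(-1, Pow(Add(X, X), Rational(1, 2)))) = Add(7, Mul(-1, Pow(Mul(2, X), Rational(1, 2)))) = Add(7, Mul(-1, Mul(Pow(2, Rational(1, 2)), Pow(X, Rational(1, 2))))) = Add(7, Mul(-1, Pow(2, Rational(1, 2)), Pow(X, Rational(1, 2)))))
Function('p')(y, R) = -7 (Function('p')(y, R) = Mul(-1, Add(7, Mul(-1, Pow(2, Rational(1, 2)), Pow(0, Rational(1, 2))))) = Mul(-1, Add(7, Mul(-1, Pow(2, Rational(1, 2)), 0))) = Mul(-1, Add(7, 0)) = Mul(-1, 7) = -7)
Mul(Add(Function('p')(Pow(Add(-17, -31), Rational(1, 2)), -174), 12569), Add(-16242, 29056)) = Mul(Add(-7, 12569), Add(-16242, 29056)) = Mul(12562, 12814) = 160969468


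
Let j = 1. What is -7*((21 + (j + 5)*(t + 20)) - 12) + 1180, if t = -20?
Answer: 1117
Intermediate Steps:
-7*((21 + (j + 5)*(t + 20)) - 12) + 1180 = -7*((21 + (1 + 5)*(-20 + 20)) - 12) + 1180 = -7*((21 + 6*0) - 12) + 1180 = -7*((21 + 0) - 12) + 1180 = -7*(21 - 12) + 1180 = -7*9 + 1180 = -63 + 1180 = 1117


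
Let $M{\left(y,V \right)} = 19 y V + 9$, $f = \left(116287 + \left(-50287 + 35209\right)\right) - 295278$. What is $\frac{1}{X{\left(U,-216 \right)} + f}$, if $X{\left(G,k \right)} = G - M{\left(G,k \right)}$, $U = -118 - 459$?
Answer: $- \frac{1}{2562663} \approx -3.9022 \cdot 10^{-7}$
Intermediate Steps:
$f = -194069$ ($f = \left(116287 - 15078\right) - 295278 = 101209 - 295278 = -194069$)
$M{\left(y,V \right)} = 9 + 19 V y$ ($M{\left(y,V \right)} = 19 V y + 9 = 9 + 19 V y$)
$U = -577$
$X{\left(G,k \right)} = -9 + G - 19 G k$ ($X{\left(G,k \right)} = G - \left(9 + 19 k G\right) = G - \left(9 + 19 G k\right) = -9 + G - 19 G k$)
$\frac{1}{X{\left(U,-216 \right)} + f} = \frac{1}{\left(-9 - 577 - \left(-10963\right) \left(-216\right)\right) - 194069} = \frac{1}{\left(-9 - 577 - 2368008\right) - 194069} = \frac{1}{-2368594 - 194069} = \frac{1}{-2562663} = - \frac{1}{2562663}$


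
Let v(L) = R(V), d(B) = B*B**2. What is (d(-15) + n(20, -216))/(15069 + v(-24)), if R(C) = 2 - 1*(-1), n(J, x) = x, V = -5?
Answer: -1197/5024 ≈ -0.23826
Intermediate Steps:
d(B) = B**3
R(C) = 3 (R(C) = 2 + 1 = 3)
v(L) = 3
(d(-15) + n(20, -216))/(15069 + v(-24)) = ((-15)**3 - 216)/(15069 + 3) = (-3375 - 216)/15072 = -3591*1/15072 = -1197/5024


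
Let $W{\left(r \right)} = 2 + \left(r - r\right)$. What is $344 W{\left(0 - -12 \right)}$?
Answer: $688$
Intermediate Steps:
$W{\left(r \right)} = 2$ ($W{\left(r \right)} = 2 + 0 = 2$)
$344 W{\left(0 - -12 \right)} = 344 \cdot 2 = 688$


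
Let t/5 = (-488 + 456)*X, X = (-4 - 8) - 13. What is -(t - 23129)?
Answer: 19129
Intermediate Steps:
X = -25 (X = -12 - 13 = -25)
t = 4000 (t = 5*((-488 + 456)*(-25)) = 5*(-32*(-25)) = 5*800 = 4000)
-(t - 23129) = -(4000 - 23129) = -1*(-19129) = 19129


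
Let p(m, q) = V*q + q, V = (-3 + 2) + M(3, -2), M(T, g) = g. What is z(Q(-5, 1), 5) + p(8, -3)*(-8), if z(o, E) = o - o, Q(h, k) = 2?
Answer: -48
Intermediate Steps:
V = -3 (V = (-3 + 2) - 2 = -1 - 2 = -3)
z(o, E) = 0
p(m, q) = -2*q (p(m, q) = -3*q + q = -2*q)
z(Q(-5, 1), 5) + p(8, -3)*(-8) = 0 - 2*(-3)*(-8) = 0 + 6*(-8) = 0 - 48 = -48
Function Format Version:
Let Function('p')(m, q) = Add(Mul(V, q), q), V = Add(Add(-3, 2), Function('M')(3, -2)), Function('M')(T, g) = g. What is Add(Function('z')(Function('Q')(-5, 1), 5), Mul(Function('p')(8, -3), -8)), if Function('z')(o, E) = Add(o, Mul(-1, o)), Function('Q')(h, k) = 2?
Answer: -48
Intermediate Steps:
V = -3 (V = Add(Add(-3, 2), -2) = Add(-1, -2) = -3)
Function('z')(o, E) = 0
Function('p')(m, q) = Mul(-2, q) (Function('p')(m, q) = Add(Mul(-3, q), q) = Mul(-2, q))
Add(Function('z')(Function('Q')(-5, 1), 5), Mul(Function('p')(8, -3), -8)) = Add(0, Mul(Mul(-2, -3), -8)) = Add(0, Mul(6, -8)) = Add(0, -48) = -48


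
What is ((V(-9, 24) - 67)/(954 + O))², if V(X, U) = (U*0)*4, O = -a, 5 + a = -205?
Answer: 4489/1354896 ≈ 0.0033132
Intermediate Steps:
a = -210 (a = -5 - 205 = -210)
O = 210 (O = -1*(-210) = 210)
V(X, U) = 0 (V(X, U) = 0*4 = 0)
((V(-9, 24) - 67)/(954 + O))² = ((0 - 67)/(954 + 210))² = (-67/1164)² = 4489/1354896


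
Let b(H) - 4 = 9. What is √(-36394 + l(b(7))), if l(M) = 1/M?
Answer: 27*I*√8437/13 ≈ 190.77*I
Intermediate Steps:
b(H) = 13 (b(H) = 4 + 9 = 13)
√(-36394 + l(b(7))) = √(-36394 + 1/13) = √(-473121/13) = 27*I*√8437/13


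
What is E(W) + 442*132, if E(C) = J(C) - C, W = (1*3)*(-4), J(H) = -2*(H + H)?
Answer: 58404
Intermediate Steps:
J(H) = -4*H
W = -12 (W = 3*(-4) = -12)
E(C) = -5*C (E(C) = -4*C - C = -5*C)
E(W) + 442*132 = -5*(-12) + 442*132 = 60 + 58344 = 58404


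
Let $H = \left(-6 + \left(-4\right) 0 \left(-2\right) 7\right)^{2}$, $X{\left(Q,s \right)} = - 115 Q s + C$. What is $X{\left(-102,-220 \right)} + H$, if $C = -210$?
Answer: $-2580774$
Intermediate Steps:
$X{\left(Q,s \right)} = -210 - 115 Q s$ ($X{\left(Q,s \right)} = - 115 Q s - 210 = -210 - 115 Q s$)
$H = 36$ ($H = \left(-6 + 0 \left(-2\right) 7\right)^{2} = \left(-6 + 0 \cdot 7\right)^{2} = \left(-6 + 0\right)^{2} = \left(-6\right)^{2} = 36$)
$X{\left(-102,-220 \right)} + H = \left(-210 - \left(-11730\right) \left(-220\right)\right) + 36 = \left(-210 - 2580600\right) + 36 = -2580810 + 36 = -2580774$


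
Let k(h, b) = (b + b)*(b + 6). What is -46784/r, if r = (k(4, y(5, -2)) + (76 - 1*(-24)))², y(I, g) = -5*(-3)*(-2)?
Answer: -2924/148225 ≈ -0.019727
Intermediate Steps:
y(I, g) = -30 (y(I, g) = 15*(-2) = -30)
k(h, b) = 2*b*(6 + b) (k(h, b) = (2*b)*(6 + b) = 2*b*(6 + b))
r = 2371600 (r = (2*(-30)*(6 - 30) + (76 - 1*(-24)))² = (2*(-30)*(-24) + (76 + 24))² = (1440 + 100)² = 1540² = 2371600)
-46784/r = -46784/2371600 = -46784*1/2371600 = -2924/148225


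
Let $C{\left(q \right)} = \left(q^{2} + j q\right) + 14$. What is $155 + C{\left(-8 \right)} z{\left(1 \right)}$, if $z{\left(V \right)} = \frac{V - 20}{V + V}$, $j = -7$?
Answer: $-1118$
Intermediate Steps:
$C{\left(q \right)} = 14 + q^{2} - 7 q$ ($C{\left(q \right)} = \left(q^{2} - 7 q\right) + 14 = 14 + q^{2} - 7 q$)
$z{\left(V \right)} = \frac{-20 + V}{2 V}$
$155 + C{\left(-8 \right)} z{\left(1 \right)} = 155 + \left(14 + \left(-8\right)^{2} - -56\right) \frac{-20 + 1}{2 \cdot 1} = 155 + \left(14 + 64 + 56\right) \frac{1}{2} \cdot 1 \left(-19\right) = 155 + 134 \left(- \frac{19}{2}\right) = 155 - 1273 = -1118$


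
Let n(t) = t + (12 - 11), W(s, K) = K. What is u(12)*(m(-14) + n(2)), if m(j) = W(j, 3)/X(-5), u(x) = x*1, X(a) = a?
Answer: 144/5 ≈ 28.800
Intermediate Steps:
u(x) = x
n(t) = 1 + t (n(t) = t + 1 = 1 + t)
m(j) = -3/5 (m(j) = 3/(-5) = 3*(-1/5) = -3/5)
u(12)*(m(-14) + n(2)) = 12*(-3/5 + (1 + 2)) = 12*(-3/5 + 3) = 12*(12/5) = 144/5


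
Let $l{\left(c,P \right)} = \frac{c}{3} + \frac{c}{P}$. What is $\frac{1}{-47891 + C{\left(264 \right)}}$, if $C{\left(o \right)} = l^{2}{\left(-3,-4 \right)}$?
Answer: $- \frac{16}{766255} \approx -2.0881 \cdot 10^{-5}$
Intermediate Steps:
$l{\left(c,P \right)} = \frac{c}{3} + \frac{c}{P}$ ($l{\left(c,P \right)} = c \frac{1}{3} + \frac{c}{P} = \frac{c}{3} + \frac{c}{P}$)
$C{\left(o \right)} = \frac{1}{16}$ ($C{\left(o \right)} = \left(\frac{1}{3} \left(-3\right) - \frac{3}{-4}\right)^{2} = \left(-1 - - \frac{3}{4}\right)^{2} = \left(-1 + \frac{3}{4}\right)^{2} = \left(- \frac{1}{4}\right)^{2} = \frac{1}{16}$)
$\frac{1}{-47891 + C{\left(264 \right)}} = \frac{1}{-47891 + \frac{1}{16}} = \frac{1}{- \frac{766255}{16}} = - \frac{16}{766255}$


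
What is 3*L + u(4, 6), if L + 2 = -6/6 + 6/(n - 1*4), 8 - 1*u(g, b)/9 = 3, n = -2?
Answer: 33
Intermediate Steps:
u(g, b) = 45 (u(g, b) = 72 - 9*3 = 72 - 27 = 45)
L = -4 (L = -2 + (-6/6 + 6/(-2 - 1*4)) = -2 + (-6*⅙ + 6/(-2 - 4)) = -2 + (-1 + 6/(-6)) = -2 + (-1 + 6*(-⅙)) = -2 + (-1 - 1) = -2 - 2 = -4)
3*L + u(4, 6) = 3*(-4) + 45 = -12 + 45 = 33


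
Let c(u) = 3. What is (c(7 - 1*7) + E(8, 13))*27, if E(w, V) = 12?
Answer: 405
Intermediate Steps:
(c(7 - 1*7) + E(8, 13))*27 = (3 + 12)*27 = 15*27 = 405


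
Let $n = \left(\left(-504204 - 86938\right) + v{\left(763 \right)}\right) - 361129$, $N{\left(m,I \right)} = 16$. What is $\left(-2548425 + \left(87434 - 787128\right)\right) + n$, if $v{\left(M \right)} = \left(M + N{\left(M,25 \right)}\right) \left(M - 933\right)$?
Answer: $-4332820$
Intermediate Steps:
$v{\left(M \right)} = \left(-933 + M\right) \left(16 + M\right)$ ($v{\left(M \right)} = \left(M + 16\right) \left(M - 933\right) = \left(16 + M\right) \left(-933 + M\right) = \left(-933 + M\right) \left(16 + M\right)$)
$n = -1084701$ ($n = \left(\left(-504204 - 86938\right) - \left(714599 - 582169\right)\right) - 361129 = \left(\left(-504204 - 86938\right) - 132430\right) - 361129 = \left(-591142 - 132430\right) - 361129 = -723572 - 361129 = -1084701$)
$\left(-2548425 + \left(87434 - 787128\right)\right) + n = \left(-2548425 + \left(87434 - 787128\right)\right) - 1084701 = \left(-2548425 - 699694\right) - 1084701 = -3248119 - 1084701 = -4332820$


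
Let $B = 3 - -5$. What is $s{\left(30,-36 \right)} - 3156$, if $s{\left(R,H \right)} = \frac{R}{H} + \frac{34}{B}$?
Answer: $- \frac{37831}{12} \approx -3152.6$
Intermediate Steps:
$B = 8$ ($B = 3 + 5 = 8$)
$s{\left(R,H \right)} = \frac{17}{4} + \frac{R}{H}$ ($s{\left(R,H \right)} = \frac{R}{H} + \frac{34}{8} = \frac{R}{H} + 34 \cdot \frac{1}{8} = \frac{R}{H} + \frac{17}{4} = \frac{17}{4} + \frac{R}{H}$)
$s{\left(30,-36 \right)} - 3156 = \left(\frac{17}{4} + \frac{30}{-36}\right) - 3156 = \left(\frac{17}{4} + 30 \left(- \frac{1}{36}\right)\right) - 3156 = \left(\frac{17}{4} - \frac{5}{6}\right) - 3156 = \frac{41}{12} - 3156 = - \frac{37831}{12}$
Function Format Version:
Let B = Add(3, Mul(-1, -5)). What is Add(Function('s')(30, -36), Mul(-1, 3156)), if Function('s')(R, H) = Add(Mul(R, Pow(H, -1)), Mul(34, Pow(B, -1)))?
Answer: Rational(-37831, 12) ≈ -3152.6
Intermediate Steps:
B = 8 (B = Add(3, 5) = 8)
Function('s')(R, H) = Add(Rational(17, 4), Mul(R, Pow(H, -1))) (Function('s')(R, H) = Add(Mul(R, Pow(H, -1)), Mul(34, Pow(8, -1))) = Add(Mul(R, Pow(H, -1)), Mul(34, Rational(1, 8))) = Add(Mul(R, Pow(H, -1)), Rational(17, 4)) = Add(Rational(17, 4), Mul(R, Pow(H, -1))))
Add(Function('s')(30, -36), Mul(-1, 3156)) = Add(Add(Rational(17, 4), Mul(30, Pow(-36, -1))), Mul(-1, 3156)) = Add(Add(Rational(17, 4), Mul(30, Rational(-1, 36))), -3156) = Add(Add(Rational(17, 4), Rational(-5, 6)), -3156) = Add(Rational(41, 12), -3156) = Rational(-37831, 12)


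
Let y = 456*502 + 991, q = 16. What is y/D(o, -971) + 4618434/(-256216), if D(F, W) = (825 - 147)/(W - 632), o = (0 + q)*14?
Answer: -23606892264049/43428612 ≈ -5.4358e+5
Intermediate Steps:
o = 224 (o = (0 + 16)*14 = 16*14 = 224)
D(F, W) = 678/(-632 + W)
y = 229903 (y = 228912 + 991 = 229903)
y/D(o, -971) + 4618434/(-256216) = 229903/((678/(-632 - 971))) + 4618434/(-256216) = 229903/((678/(-1603))) + 4618434*(-1/256216) = 229903/((678*(-1/1603))) - 2309217/128108 = 229903/(-678/1603) - 2309217/128108 = 229903*(-1603/678) - 2309217/128108 = -368534509/678 - 2309217/128108 = -23606892264049/43428612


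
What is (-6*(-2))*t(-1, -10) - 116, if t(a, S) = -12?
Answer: -260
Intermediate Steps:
(-6*(-2))*t(-1, -10) - 116 = -6*(-2)*(-12) - 116 = 12*(-12) - 116 = -144 - 116 = -260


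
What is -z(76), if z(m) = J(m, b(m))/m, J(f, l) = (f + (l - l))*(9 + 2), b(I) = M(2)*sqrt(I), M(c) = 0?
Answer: -11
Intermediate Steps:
b(I) = 0 (b(I) = 0*sqrt(I) = 0)
J(f, l) = 11*f (J(f, l) = (f + 0)*11 = f*11 = 11*f)
z(m) = 11 (z(m) = (11*m)/m = 11)
-z(76) = -1*11 = -11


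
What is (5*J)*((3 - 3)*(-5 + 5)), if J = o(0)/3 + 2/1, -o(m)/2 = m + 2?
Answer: 0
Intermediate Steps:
o(m) = -4 - 2*m (o(m) = -2*(m + 2) = -2*(2 + m) = -4 - 2*m)
J = 2/3 (J = (-4 - 2*0)/3 + 2/1 = (-4 + 0)*(1/3) + 2*1 = -4*1/3 + 2 = -4/3 + 2 = 2/3 ≈ 0.66667)
(5*J)*((3 - 3)*(-5 + 5)) = (5*(2/3))*((3 - 3)*(-5 + 5)) = 10*(0*0)/3 = (10/3)*0 = 0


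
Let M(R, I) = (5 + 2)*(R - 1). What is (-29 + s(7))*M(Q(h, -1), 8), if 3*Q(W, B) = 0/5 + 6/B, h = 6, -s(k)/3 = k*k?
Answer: 3696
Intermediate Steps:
s(k) = -3*k² (s(k) = -3*k*k = -3*k²)
Q(W, B) = 2/B (Q(W, B) = (0/5 + 6/B)/3 = (0*(⅕) + 6/B)/3 = (0 + 6/B)/3 = (6/B)/3 = 2/B)
M(R, I) = -7 + 7*R (M(R, I) = 7*(-1 + R) = -7 + 7*R)
(-29 + s(7))*M(Q(h, -1), 8) = (-29 - 3*7²)*(-7 + 7*(2/(-1))) = (-29 - 3*49)*(-7 + 7*(2*(-1))) = (-29 - 147)*(-7 + 7*(-2)) = -176*(-7 - 14) = -176*(-21) = 3696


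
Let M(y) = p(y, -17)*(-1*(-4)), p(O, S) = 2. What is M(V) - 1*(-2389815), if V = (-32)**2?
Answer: 2389823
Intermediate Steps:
V = 1024
M(y) = 8 (M(y) = 2*(-1*(-4)) = 2*4 = 8)
M(V) - 1*(-2389815) = 8 - 1*(-2389815) = 8 + 2389815 = 2389823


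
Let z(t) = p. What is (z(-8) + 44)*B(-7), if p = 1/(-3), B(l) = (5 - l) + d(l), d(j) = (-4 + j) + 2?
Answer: 131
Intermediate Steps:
d(j) = -2 + j
B(l) = 3 (B(l) = (5 - l) + (-2 + l) = 3)
p = -⅓ ≈ -0.33333
z(t) = -⅓
(z(-8) + 44)*B(-7) = (-⅓ + 44)*3 = (131/3)*3 = 131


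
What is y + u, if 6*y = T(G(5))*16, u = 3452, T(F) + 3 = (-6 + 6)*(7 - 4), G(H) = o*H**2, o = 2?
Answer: 3444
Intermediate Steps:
G(H) = 2*H**2
T(F) = -3 (T(F) = -3 + (-6 + 6)*(7 - 4) = -3 + 0*3 = -3 + 0 = -3)
y = -8 (y = (-3*16)/6 = (1/6)*(-48) = -8)
y + u = -8 + 3452 = 3444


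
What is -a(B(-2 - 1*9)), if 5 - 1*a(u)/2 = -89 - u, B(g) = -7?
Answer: -174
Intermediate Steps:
a(u) = 188 + 2*u (a(u) = 10 - 2*(-89 - u) = 10 + (178 + 2*u) = 188 + 2*u)
-a(B(-2 - 1*9)) = -(188 + 2*(-7)) = -(188 - 14) = -1*174 = -174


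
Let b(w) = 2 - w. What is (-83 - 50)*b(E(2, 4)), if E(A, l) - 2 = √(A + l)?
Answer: 133*√6 ≈ 325.78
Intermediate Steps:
E(A, l) = 2 + √(A + l)
(-83 - 50)*b(E(2, 4)) = (-83 - 50)*(2 - (2 + √(2 + 4))) = -133*(2 - (2 + √6)) = -133*(2 + (-2 - √6)) = -(-133)*√6 = 133*√6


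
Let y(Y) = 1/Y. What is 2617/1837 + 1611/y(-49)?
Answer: -145008326/1837 ≈ -78938.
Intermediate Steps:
y(Y) = 1/Y
2617/1837 + 1611/y(-49) = 2617/1837 + 1611/(1/(-49)) = 2617*(1/1837) + 1611/(-1/49) = 2617/1837 + 1611*(-49) = 2617/1837 - 78939 = -145008326/1837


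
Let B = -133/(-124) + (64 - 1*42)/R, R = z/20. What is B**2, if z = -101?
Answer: 1691430129/156850576 ≈ 10.784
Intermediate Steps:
R = -101/20 ≈ -5.0500
B = -41127/12524 (B = -133/(-124) + (64 - 1*42)/(-101/20) = -133*(-1/124) + (64 - 42)*(-20/101) = 133/124 + 22*(-20/101) = 133/124 - 440/101 = -41127/12524 ≈ -3.2839)
B**2 = (-41127/12524)**2 = 1691430129/156850576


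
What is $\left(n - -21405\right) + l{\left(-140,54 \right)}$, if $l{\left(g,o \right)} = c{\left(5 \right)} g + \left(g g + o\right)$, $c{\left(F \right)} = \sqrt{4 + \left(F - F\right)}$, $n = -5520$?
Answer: $35259$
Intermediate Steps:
$c{\left(F \right)} = 2$ ($c{\left(F \right)} = \sqrt{4 + 0} = \sqrt{4} = 2$)
$l{\left(g,o \right)} = o + g^{2} + 2 g$ ($l{\left(g,o \right)} = 2 g + \left(g g + o\right) = 2 g + \left(g^{2} + o\right) = 2 g + \left(o + g^{2}\right) = o + g^{2} + 2 g$)
$\left(n - -21405\right) + l{\left(-140,54 \right)} = \left(-5520 - -21405\right) + \left(54 + \left(-140\right)^{2} + 2 \left(-140\right)\right) = \left(-5520 + 21405\right) + \left(54 + 19600 - 280\right) = 15885 + 19374 = 35259$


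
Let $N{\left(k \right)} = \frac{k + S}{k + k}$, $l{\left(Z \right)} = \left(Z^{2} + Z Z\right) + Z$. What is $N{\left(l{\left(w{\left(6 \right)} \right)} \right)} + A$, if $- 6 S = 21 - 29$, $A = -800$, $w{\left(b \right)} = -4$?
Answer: $- \frac{16789}{21} \approx -799.48$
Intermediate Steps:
$S = \frac{4}{3}$ ($S = - \frac{21 - 29}{6} = \left(- \frac{1}{6}\right) \left(-8\right) = \frac{4}{3} \approx 1.3333$)
$l{\left(Z \right)} = Z + 2 Z^{2}$ ($l{\left(Z \right)} = \left(Z^{2} + Z^{2}\right) + Z = 2 Z^{2} + Z = Z + 2 Z^{2}$)
$N{\left(k \right)} = \frac{\frac{4}{3} + k}{2 k}$ ($N{\left(k \right)} = \frac{k + \frac{4}{3}}{k + k} = \frac{\frac{4}{3} + k}{2 k}$)
$N{\left(l{\left(w{\left(6 \right)} \right)} \right)} + A = \frac{4 + 3 \left(- 4 \left(1 + 2 \left(-4\right)\right)\right)}{6 \left(- 4 \left(1 + 2 \left(-4\right)\right)\right)} - 800 = \frac{4 + 3 \left(- 4 \left(1 - 8\right)\right)}{6 \left(- 4 \left(1 - 8\right)\right)} - 800 = \frac{4 + 3 \left(\left(-4\right) \left(-7\right)\right)}{6 \left(\left(-4\right) \left(-7\right)\right)} - 800 = \frac{4 + 3 \cdot 28}{6 \cdot 28} - 800 = \frac{1}{6} \cdot \frac{1}{28} \left(4 + 84\right) - 800 = \frac{1}{6} \cdot \frac{1}{28} \cdot 88 - 800 = \frac{11}{21} - 800 = - \frac{16789}{21}$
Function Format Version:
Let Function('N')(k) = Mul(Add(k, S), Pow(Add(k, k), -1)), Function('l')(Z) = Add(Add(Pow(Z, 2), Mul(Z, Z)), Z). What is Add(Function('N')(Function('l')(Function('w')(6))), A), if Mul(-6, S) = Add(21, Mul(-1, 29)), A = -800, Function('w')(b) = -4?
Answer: Rational(-16789, 21) ≈ -799.48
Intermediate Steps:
S = Rational(4, 3) (S = Mul(Rational(-1, 6), Add(21, Mul(-1, 29))) = Mul(Rational(-1, 6), Add(21, -29)) = Mul(Rational(-1, 6), -8) = Rational(4, 3) ≈ 1.3333)
Function('l')(Z) = Add(Z, Mul(2, Pow(Z, 2))) (Function('l')(Z) = Add(Add(Pow(Z, 2), Pow(Z, 2)), Z) = Add(Mul(2, Pow(Z, 2)), Z) = Add(Z, Mul(2, Pow(Z, 2))))
Function('N')(k) = Mul(Rational(1, 2), Pow(k, -1), Add(Rational(4, 3), k)) (Function('N')(k) = Mul(Add(k, Rational(4, 3)), Pow(Add(k, k), -1)) = Mul(Add(Rational(4, 3), k), Pow(Mul(2, k), -1)) = Mul(Add(Rational(4, 3), k), Mul(Rational(1, 2), Pow(k, -1))) = Mul(Rational(1, 2), Pow(k, -1), Add(Rational(4, 3), k)))
Add(Function('N')(Function('l')(Function('w')(6))), A) = Add(Mul(Rational(1, 6), Pow(Mul(-4, Add(1, Mul(2, -4))), -1), Add(4, Mul(3, Mul(-4, Add(1, Mul(2, -4)))))), -800) = Add(Mul(Rational(1, 6), Pow(Mul(-4, Add(1, -8)), -1), Add(4, Mul(3, Mul(-4, Add(1, -8))))), -800) = Add(Mul(Rational(1, 6), Pow(Mul(-4, -7), -1), Add(4, Mul(3, Mul(-4, -7)))), -800) = Add(Mul(Rational(1, 6), Pow(28, -1), Add(4, Mul(3, 28))), -800) = Add(Mul(Rational(1, 6), Rational(1, 28), Add(4, 84)), -800) = Add(Mul(Rational(1, 6), Rational(1, 28), 88), -800) = Add(Rational(11, 21), -800) = Rational(-16789, 21)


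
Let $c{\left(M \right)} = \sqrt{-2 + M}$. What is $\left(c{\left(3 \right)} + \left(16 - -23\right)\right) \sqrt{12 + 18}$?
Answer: $40 \sqrt{30} \approx 219.09$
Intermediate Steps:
$\left(c{\left(3 \right)} + \left(16 - -23\right)\right) \sqrt{12 + 18} = \left(\sqrt{-2 + 3} + \left(16 - -23\right)\right) \sqrt{12 + 18} = \left(\sqrt{1} + \left(16 + 23\right)\right) \sqrt{30} = \left(1 + 39\right) \sqrt{30} = 40 \sqrt{30}$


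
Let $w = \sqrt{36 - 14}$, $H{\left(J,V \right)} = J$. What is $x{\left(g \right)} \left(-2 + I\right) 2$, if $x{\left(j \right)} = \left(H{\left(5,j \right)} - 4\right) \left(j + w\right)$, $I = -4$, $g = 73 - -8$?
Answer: $-972 - 12 \sqrt{22} \approx -1028.3$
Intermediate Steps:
$g = 81$ ($g = 73 + 8 = 81$)
$w = \sqrt{22} \approx 4.6904$
$x{\left(j \right)} = j + \sqrt{22}$ ($x{\left(j \right)} = \left(5 - 4\right) \left(j + \sqrt{22}\right) = 1 \left(j + \sqrt{22}\right) = j + \sqrt{22}$)
$x{\left(g \right)} \left(-2 + I\right) 2 = \left(81 + \sqrt{22}\right) \left(-2 - 4\right) 2 = \left(81 + \sqrt{22}\right) \left(\left(-6\right) 2\right) = \left(81 + \sqrt{22}\right) \left(-12\right) = -972 - 12 \sqrt{22}$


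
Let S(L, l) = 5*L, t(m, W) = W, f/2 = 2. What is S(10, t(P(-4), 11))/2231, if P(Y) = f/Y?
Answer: 50/2231 ≈ 0.022411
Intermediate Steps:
f = 4 (f = 2*2 = 4)
P(Y) = 4/Y
S(10, t(P(-4), 11))/2231 = (5*10)/2231 = 50*(1/2231) = 50/2231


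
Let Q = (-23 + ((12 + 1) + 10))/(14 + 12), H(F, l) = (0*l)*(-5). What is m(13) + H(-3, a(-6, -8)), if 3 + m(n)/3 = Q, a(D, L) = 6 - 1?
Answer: -9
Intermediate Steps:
a(D, L) = 5
H(F, l) = 0 (H(F, l) = 0*(-5) = 0)
Q = 0 (Q = (-23 + (13 + 10))/26 = (-23 + 23)*(1/26) = 0*(1/26) = 0)
m(n) = -9 (m(n) = -9 + 3*0 = -9 + 0 = -9)
m(13) + H(-3, a(-6, -8)) = -9 + 0 = -9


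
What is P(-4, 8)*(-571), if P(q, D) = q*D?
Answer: 18272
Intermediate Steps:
P(q, D) = D*q
P(-4, 8)*(-571) = (8*(-4))*(-571) = -32*(-571) = 18272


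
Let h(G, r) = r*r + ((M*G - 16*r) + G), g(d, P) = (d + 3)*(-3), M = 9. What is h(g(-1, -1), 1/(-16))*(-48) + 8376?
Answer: 179325/16 ≈ 11208.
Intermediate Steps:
g(d, P) = -9 - 3*d (g(d, P) = (3 + d)*(-3) = -9 - 3*d)
h(G, r) = r² - 16*r + 10*G (h(G, r) = r*r + ((9*G - 16*r) + G) = r² + ((-16*r + 9*G) + G) = r² + (-16*r + 10*G) = r² - 16*r + 10*G)
h(g(-1, -1), 1/(-16))*(-48) + 8376 = ((1/(-16))² - 16/(-16) + 10*(-9 - 3*(-1)))*(-48) + 8376 = ((-1/16)² - 16*(-1/16) + 10*(-9 + 3))*(-48) + 8376 = (1/256 + 1 + 10*(-6))*(-48) + 8376 = (1/256 + 1 - 60)*(-48) + 8376 = -15103/256*(-48) + 8376 = 45309/16 + 8376 = 179325/16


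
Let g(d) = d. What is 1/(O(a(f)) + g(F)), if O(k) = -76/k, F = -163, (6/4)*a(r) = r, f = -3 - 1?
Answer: -2/269 ≈ -0.0074349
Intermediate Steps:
f = -4
a(r) = 2*r/3
1/(O(a(f)) + g(F)) = 1/(-76/((2/3)*(-4)) - 163) = 1/(-76/(-8/3) - 163) = 1/(-76*(-3/8) - 163) = 1/(57/2 - 163) = 1/(-269/2) = -2/269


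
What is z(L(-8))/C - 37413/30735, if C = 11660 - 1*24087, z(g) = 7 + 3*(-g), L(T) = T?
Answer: -51764904/42438205 ≈ -1.2198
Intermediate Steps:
z(g) = 7 - 3*g
C = -12427 (C = 11660 - 24087 = -12427)
z(L(-8))/C - 37413/30735 = (7 - 3*(-8))/(-12427) - 37413/30735 = (7 + 24)*(-1/12427) - 37413*1/30735 = 31*(-1/12427) - 4157/3415 = -31/12427 - 4157/3415 = -51764904/42438205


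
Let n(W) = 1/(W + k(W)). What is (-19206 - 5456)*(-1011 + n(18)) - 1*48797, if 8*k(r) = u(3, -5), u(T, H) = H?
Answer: 3458746119/139 ≈ 2.4883e+7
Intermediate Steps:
k(r) = -5/8 (k(r) = (⅛)*(-5) = -5/8)
n(W) = 1/(-5/8 + W) (n(W) = 1/(W - 5/8) = 1/(-5/8 + W))
(-19206 - 5456)*(-1011 + n(18)) - 1*48797 = (-19206 - 5456)*(-1011 + 8/(-5 + 8*18)) - 1*48797 = -24662*(-1011 + 8/(-5 + 144)) - 48797 = -24662*(-1011 + 8/139) - 48797 = -24662*(-140521/139) - 48797 = 3465528902/139 - 48797 = 3458746119/139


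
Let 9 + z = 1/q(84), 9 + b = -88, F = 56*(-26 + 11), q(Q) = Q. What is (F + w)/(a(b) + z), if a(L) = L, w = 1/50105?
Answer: 3535408716/446084815 ≈ 7.9254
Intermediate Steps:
w = 1/50105 ≈ 1.9958e-5
F = -840 (F = 56*(-15) = -840)
b = -97 (b = -9 - 88 = -97)
z = -755/84 (z = -9 + 1/84 = -755/84 ≈ -8.9881)
(F + w)/(a(b) + z) = (-840 + 1/50105)/(-97 - 755/84) = -42088199/(50105*(-8903/84)) = -42088199/50105*(-84/8903) = 3535408716/446084815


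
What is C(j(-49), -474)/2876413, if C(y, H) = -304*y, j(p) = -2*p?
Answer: -29792/2876413 ≈ -0.010357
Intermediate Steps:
C(j(-49), -474)/2876413 = -(-608)*(-49)/2876413 = -304*98*(1/2876413) = -29792*1/2876413 = -29792/2876413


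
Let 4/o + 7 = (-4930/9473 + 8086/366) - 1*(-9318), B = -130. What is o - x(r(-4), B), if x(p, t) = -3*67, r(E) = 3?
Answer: 1625949249417/8089282499 ≈ 201.00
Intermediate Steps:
x(p, t) = -201
o = 3467118/8089282499 (o = 4/(-7 + ((-4930/9473 + 8086/366) - 1*(-9318))) = 4/(-7 + ((-4930*1/9473 + 8086*(1/366)) + 9318)) = 4/(-7 + ((-4930/9473 + 4043/183) + 9318)) = 4/(-7 + (37397149/1733559 + 9318)) = 4/(-7 + 16190699911/1733559) = 4/(16178564998/1733559) = 4*(1733559/16178564998) = 3467118/8089282499 ≈ 0.00042861)
o - x(r(-4), B) = 3467118/8089282499 - 1*(-201) = 3467118/8089282499 + 201 = 1625949249417/8089282499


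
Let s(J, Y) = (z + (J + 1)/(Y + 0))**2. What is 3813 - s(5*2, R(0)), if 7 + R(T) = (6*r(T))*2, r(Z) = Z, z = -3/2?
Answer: 745499/196 ≈ 3803.6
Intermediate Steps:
z = -3/2 (z = -3*1/2 = -3/2 ≈ -1.5000)
R(T) = -7 + 12*T (R(T) = -7 + (6*T)*2 = -7 + 12*T)
s(J, Y) = (-3/2 + (1 + J)/Y)**2 (s(J, Y) = (-3/2 + (J + 1)/(Y + 0))**2 = (-3/2 + (1 + J)/Y)**2)
3813 - s(5*2, R(0)) = 3813 - (2 - 3*(-7 + 12*0) + 2*(5*2))**2/(4*(-7 + 12*0)**2) = 3813 - (2 - 3*(-7 + 0) + 2*10)**2/(4*(-7 + 0)**2) = 3813 - (2 - 3*(-7) + 20)**2/(4*(-7)**2) = 3813 - (2 + 21 + 20)**2/(4*49) = 3813 - 43**2/(4*49) = 3813 - 1849/(4*49) = 3813 - 1*1849/196 = 3813 - 1849/196 = 745499/196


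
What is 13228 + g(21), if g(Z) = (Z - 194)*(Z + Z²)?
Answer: -66698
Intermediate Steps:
g(Z) = (-194 + Z)*(Z + Z²)
13228 + g(21) = 13228 + 21*(-194 + 21² - 193*21) = 13228 + 21*(-194 + 441 - 4053) = 13228 + 21*(-3806) = 13228 - 79926 = -66698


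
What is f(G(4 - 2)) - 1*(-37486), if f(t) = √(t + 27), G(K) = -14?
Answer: 37486 + √13 ≈ 37490.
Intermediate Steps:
f(t) = √(27 + t)
f(G(4 - 2)) - 1*(-37486) = √(27 - 14) - 1*(-37486) = √13 + 37486 = 37486 + √13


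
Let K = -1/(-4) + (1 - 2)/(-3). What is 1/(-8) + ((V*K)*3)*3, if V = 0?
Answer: -1/8 ≈ -0.12500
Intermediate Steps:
K = 7/12 (K = -1*(-1/4) - 1*(-1/3) = 1/4 + 1/3 = 7/12 ≈ 0.58333)
1/(-8) + ((V*K)*3)*3 = 1/(-8) + ((0*(7/12))*3)*3 = -1/8 + (0*3)*3 = -1/8 + 0*3 = -1/8 + 0 = -1/8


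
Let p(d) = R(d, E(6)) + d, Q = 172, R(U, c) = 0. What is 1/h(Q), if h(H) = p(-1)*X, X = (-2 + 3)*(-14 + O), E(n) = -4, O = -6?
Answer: 1/20 ≈ 0.050000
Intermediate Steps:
X = -20 (X = (-2 + 3)*(-14 - 6) = 1*(-20) = -20)
p(d) = d (p(d) = 0 + d = d)
h(H) = 20 (h(H) = -1*(-20) = 20)
1/h(Q) = 1/20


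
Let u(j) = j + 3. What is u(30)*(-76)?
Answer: -2508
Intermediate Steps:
u(j) = 3 + j
u(30)*(-76) = (3 + 30)*(-76) = 33*(-76) = -2508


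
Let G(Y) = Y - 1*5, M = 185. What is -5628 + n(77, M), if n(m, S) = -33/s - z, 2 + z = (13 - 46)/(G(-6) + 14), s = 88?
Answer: -44923/8 ≈ -5615.4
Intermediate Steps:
G(Y) = -5 + Y (G(Y) = Y - 5 = -5 + Y)
z = -13 (z = -2 + (13 - 46)/((-5 - 6) + 14) = -2 - 33/(-11 + 14) = -2 - 33/3 = -2 - 33*⅓ = -2 - 11 = -13)
n(m, S) = 101/8 (n(m, S) = -33/88 - 1*(-13) = -33*1/88 + 13 = -3/8 + 13 = 101/8)
-5628 + n(77, M) = -5628 + 101/8 = -44923/8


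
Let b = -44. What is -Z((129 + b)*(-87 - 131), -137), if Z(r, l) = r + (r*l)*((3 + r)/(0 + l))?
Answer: -343286780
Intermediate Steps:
Z(r, l) = r + r*(3 + r) (Z(r, l) = r + (l*r)*((3 + r)/l) = r + r*(3 + r))
-Z((129 + b)*(-87 - 131), -137) = -(129 - 44)*(-87 - 131)*(4 + (129 - 44)*(-87 - 131)) = -85*(-218)*(4 + 85*(-218)) = -(-18530)*(4 - 18530) = -(-18530)*(-18526) = -1*343286780 = -343286780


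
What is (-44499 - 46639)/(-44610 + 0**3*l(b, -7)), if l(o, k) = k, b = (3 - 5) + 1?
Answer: 45569/22305 ≈ 2.0430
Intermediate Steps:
b = -1 (b = -2 + 1 = -1)
(-44499 - 46639)/(-44610 + 0**3*l(b, -7)) = (-44499 - 46639)/(-44610 + 0**3*(-7)) = -91138/(-44610 + 0*(-7)) = -91138/(-44610 + 0) = -91138/(-44610) = -91138*(-1/44610) = 45569/22305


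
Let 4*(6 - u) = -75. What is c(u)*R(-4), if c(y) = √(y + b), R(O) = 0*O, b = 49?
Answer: 0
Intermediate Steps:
u = 99/4 (u = 6 - ¼*(-75) = 6 + 75/4 = 99/4 ≈ 24.750)
R(O) = 0
c(y) = √(49 + y) (c(y) = √(y + 49) = √(49 + y))
c(u)*R(-4) = √(49 + 99/4)*0 = √(295/4)*0 = (√295/2)*0 = 0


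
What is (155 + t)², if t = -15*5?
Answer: 6400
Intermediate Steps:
t = -75
(155 + t)² = (155 - 75)² = 80² = 6400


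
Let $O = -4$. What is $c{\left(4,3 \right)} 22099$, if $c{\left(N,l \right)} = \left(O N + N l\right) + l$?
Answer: $-22099$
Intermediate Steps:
$c{\left(N,l \right)} = l - 4 N + N l$ ($c{\left(N,l \right)} = \left(- 4 N + N l\right) + l = l - 4 N + N l$)
$c{\left(4,3 \right)} 22099 = \left(3 - 16 + 4 \cdot 3\right) 22099 = \left(3 - 16 + 12\right) 22099 = \left(-1\right) 22099 = -22099$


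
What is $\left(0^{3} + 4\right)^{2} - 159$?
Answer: $-143$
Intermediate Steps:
$\left(0^{3} + 4\right)^{2} - 159 = \left(0 + 4\right)^{2} - 159 = 4^{2} - 159 = 16 - 159 = -143$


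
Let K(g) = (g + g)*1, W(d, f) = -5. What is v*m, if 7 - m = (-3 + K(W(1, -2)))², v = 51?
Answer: -8262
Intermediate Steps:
K(g) = 2*g (K(g) = (2*g)*1 = 2*g)
m = -162 (m = 7 - (-3 + 2*(-5))² = 7 - (-3 - 10)² = 7 - 1*(-13)² = 7 - 1*169 = 7 - 169 = -162)
v*m = 51*(-162) = -8262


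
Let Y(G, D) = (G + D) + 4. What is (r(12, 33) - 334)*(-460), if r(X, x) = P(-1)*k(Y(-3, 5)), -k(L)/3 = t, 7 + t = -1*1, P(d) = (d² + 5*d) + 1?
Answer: 186760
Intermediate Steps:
Y(G, D) = 4 + D + G (Y(G, D) = (D + G) + 4 = 4 + D + G)
P(d) = 1 + d² + 5*d
t = -8 (t = -7 - 1*1 = -7 - 1 = -8)
k(L) = 24 (k(L) = -3*(-8) = 24)
r(X, x) = -72 (r(X, x) = (1 + (-1)² + 5*(-1))*24 = (1 + 1 - 5)*24 = -3*24 = -72)
(r(12, 33) - 334)*(-460) = (-72 - 334)*(-460) = -406*(-460) = 186760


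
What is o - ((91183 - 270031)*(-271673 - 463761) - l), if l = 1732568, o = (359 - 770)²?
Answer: -131528998543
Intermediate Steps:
o = 168921 (o = (-411)² = 168921)
o - ((91183 - 270031)*(-271673 - 463761) - l) = 168921 - ((91183 - 270031)*(-271673 - 463761) - 1*1732568) = 168921 - (-178848*(-735434) - 1732568) = 168921 - (131530900032 - 1732568) = 168921 - 1*131529167464 = 168921 - 131529167464 = -131528998543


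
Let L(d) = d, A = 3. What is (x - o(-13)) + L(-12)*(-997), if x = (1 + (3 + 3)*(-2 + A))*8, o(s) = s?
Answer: 12033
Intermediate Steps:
x = 56 (x = (1 + (3 + 3)*(-2 + 3))*8 = (1 + 6*1)*8 = (1 + 6)*8 = 7*8 = 56)
(x - o(-13)) + L(-12)*(-997) = (56 - 1*(-13)) - 12*(-997) = (56 + 13) + 11964 = 69 + 11964 = 12033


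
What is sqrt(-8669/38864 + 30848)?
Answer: sqrt(2912050379287)/9716 ≈ 175.64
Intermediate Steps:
sqrt(-8669/38864 + 30848) = sqrt(1198868003/38864) = sqrt(2912050379287)/9716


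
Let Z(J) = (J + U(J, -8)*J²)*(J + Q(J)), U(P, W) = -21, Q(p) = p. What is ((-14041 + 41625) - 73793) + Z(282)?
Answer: -941769417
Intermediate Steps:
Z(J) = 2*J*(J - 21*J²) (Z(J) = (J - 21*J²)*(J + J) = (J - 21*J²)*(2*J) = 2*J*(J - 21*J²))
((-14041 + 41625) - 73793) + Z(282) = ((-14041 + 41625) - 73793) + 282²*(2 - 42*282) = (27584 - 73793) + 79524*(2 - 11844) = -46209 + 79524*(-11842) = -46209 - 941723208 = -941769417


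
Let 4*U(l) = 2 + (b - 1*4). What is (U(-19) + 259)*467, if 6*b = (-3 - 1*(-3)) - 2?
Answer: 1448167/12 ≈ 1.2068e+5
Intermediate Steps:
b = -⅓ (b = ((-3 - 1*(-3)) - 2)/6 = ((-3 + 3) - 2)/6 = (0 - 2)/6 = (⅙)*(-2) = -⅓ ≈ -0.33333)
U(l) = -7/12 (U(l) = (2 + (-⅓ - 1*4))/4 = (2 + (-⅓ - 4))/4 = (2 - 13/3)/4 = (¼)*(-7/3) = -7/12)
(U(-19) + 259)*467 = (-7/12 + 259)*467 = (3101/12)*467 = 1448167/12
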